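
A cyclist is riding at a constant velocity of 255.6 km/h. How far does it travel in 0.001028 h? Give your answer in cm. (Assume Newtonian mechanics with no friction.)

v = 255.6 km/h × 0.2777777777777778 = 71.0 m/s
t = 0.001028 h × 3600.0 = 3.7008 s
d = v × t = 71.0 × 3.7008 = 262.757 m
d = 262.757 m / 0.01 = 26280 cm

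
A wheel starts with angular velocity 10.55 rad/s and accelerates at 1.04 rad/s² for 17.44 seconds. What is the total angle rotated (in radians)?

θ = ω₀t + ½αt² = 10.55×17.44 + ½×1.04×17.44² = 342.15 rad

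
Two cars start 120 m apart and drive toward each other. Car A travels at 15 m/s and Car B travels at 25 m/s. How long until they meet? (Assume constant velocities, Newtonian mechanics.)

Combined speed: v_combined = 15 + 25 = 40 m/s
Time to meet: t = d/v_combined = 120/40 = 3.0 s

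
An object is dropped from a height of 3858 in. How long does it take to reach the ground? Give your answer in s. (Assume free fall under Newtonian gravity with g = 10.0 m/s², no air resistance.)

h = 3858 in × 0.0254 = 97.9932 m
t = √(2h/g) = √(2 × 97.9932 / 10.0) = 4.427 s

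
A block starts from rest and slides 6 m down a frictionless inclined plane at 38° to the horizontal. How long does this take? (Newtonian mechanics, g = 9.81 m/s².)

a = g sin(θ) = 9.81 × sin(38°) = 6.0396 m/s²
t = √(2d/a) = √(2 × 6 / 6.0396) = 1.41 s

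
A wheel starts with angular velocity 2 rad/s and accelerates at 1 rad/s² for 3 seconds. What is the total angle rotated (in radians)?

θ = ω₀t + ½αt² = 2×3 + ½×1×3² = 10.5 rad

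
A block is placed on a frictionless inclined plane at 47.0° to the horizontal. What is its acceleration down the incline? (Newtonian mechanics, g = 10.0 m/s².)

a = g sin(θ) = 10.0 × sin(47.0°) = 10.0 × 0.7314 = 7.31 m/s²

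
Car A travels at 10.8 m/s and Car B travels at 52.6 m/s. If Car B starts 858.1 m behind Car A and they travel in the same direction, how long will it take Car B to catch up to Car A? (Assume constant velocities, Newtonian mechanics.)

Relative speed: v_rel = 52.6 - 10.8 = 41.8 m/s
Time to catch: t = d₀/v_rel = 858.1/41.8 = 20.53 s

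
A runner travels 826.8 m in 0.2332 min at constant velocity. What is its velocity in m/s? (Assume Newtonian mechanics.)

t = 0.2332 min × 60.0 = 13.992 s
v = d / t = 826.8 / 13.992 = 59.09 m/s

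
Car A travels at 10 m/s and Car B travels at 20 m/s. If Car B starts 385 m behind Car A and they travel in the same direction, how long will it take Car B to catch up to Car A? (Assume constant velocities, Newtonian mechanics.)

Relative speed: v_rel = 20 - 10 = 10 m/s
Time to catch: t = d₀/v_rel = 385/10 = 38.5 s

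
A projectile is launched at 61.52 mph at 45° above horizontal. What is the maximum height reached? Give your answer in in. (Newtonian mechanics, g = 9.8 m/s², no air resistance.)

v₀ = 61.52 mph × 0.44704 = 27.5019 m/s
H = v₀² × sin²(θ) / (2g) = 27.5019² × sin(45°)² / (2 × 9.8) = 756.355 × 0.5 / 19.6 = 19.2948 m
H = 19.2948 m / 0.0254 = 759.6 in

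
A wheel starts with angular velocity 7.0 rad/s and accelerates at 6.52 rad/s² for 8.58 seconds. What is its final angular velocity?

ω = ω₀ + αt = 7.0 + 6.52 × 8.58 = 62.94 rad/s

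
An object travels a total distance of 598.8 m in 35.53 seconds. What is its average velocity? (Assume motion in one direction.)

v_avg = Δd / Δt = 598.8 / 35.53 = 16.85 m/s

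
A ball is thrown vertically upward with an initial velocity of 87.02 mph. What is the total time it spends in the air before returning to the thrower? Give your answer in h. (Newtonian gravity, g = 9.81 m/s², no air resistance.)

v₀ = 87.02 mph × 0.44704 = 38.9014 m/s
t_total = 2 × v₀ / g = 2 × 38.9014 / 9.81 = 7.93097 s
t_total = 7.93097 s / 3600.0 = 0.002203 h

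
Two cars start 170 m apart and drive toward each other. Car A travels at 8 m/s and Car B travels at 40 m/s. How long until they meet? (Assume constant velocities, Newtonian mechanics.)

Combined speed: v_combined = 8 + 40 = 48 m/s
Time to meet: t = d/v_combined = 170/48 = 3.54 s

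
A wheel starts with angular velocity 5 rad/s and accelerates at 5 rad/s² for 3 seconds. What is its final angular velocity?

ω = ω₀ + αt = 5 + 5 × 3 = 20 rad/s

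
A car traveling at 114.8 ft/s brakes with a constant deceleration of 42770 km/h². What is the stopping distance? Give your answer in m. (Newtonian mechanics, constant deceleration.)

v₀ = 114.8 ft/s × 0.3048 = 34.991 m/s
a = 42770 km/h² × 7.716049382716049e-05 = 3.30015 m/s²
d = v₀² / (2a) = 34.991² / (2 × 3.30015) = 1224.37 / 6.6003 = 185.5 m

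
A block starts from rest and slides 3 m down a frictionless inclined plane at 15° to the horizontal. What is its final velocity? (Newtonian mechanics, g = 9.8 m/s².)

a = g sin(θ) = 9.8 × sin(15°) = 2.5364 m/s²
v = √(2ad) = √(2 × 2.5364 × 3) = 3.9 m/s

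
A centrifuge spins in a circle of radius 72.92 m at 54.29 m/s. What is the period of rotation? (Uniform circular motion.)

T = 2πr/v = 2π×72.92/54.29 = 8.44 s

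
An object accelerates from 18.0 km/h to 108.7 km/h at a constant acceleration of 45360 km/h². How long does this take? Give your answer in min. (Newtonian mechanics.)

v₀ = 18.0 km/h × 0.2777777777777778 = 5.0 m/s
v = 108.7 km/h × 0.2777777777777778 = 30.1944 m/s
a = 45360 km/h² × 7.716049382716049e-05 = 3.5 m/s²
t = (v - v₀) / a = (30.1944 - 5.0) / 3.5 = 7.1984 s
t = 7.1984 s / 60.0 = 0.12 min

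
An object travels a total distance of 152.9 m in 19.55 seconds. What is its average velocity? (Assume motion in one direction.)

v_avg = Δd / Δt = 152.9 / 19.55 = 7.82 m/s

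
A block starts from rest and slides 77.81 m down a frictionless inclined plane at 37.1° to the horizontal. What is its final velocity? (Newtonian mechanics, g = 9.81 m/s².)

a = g sin(θ) = 9.81 × sin(37.1°) = 5.9175 m/s²
v = √(2ad) = √(2 × 5.9175 × 77.81) = 30.35 m/s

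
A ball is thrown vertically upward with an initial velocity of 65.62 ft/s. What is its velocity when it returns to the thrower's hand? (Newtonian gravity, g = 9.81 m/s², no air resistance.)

By conservation of energy (no air resistance), the ball returns to the throw height with the same speed as launch, but directed downward.
|v_ground| = v₀ = 65.62 ft/s
v_ground = 65.62 ft/s (downward)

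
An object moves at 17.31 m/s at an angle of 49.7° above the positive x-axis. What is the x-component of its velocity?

vₓ = v cos(θ) = 17.31 × cos(49.7°) = 11.2 m/s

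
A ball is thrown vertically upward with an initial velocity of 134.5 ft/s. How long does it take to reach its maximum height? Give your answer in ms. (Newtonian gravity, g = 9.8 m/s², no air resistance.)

v₀ = 134.5 ft/s × 0.3048 = 40.9956 m/s
t_up = v₀ / g = 40.9956 / 9.8 = 4.18322 s
t_up = 4.18322 s / 0.001 = 4183 ms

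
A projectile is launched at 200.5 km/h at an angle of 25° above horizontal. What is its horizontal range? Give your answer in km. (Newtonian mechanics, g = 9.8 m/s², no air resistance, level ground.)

v₀ = 200.5 km/h × 0.2777777777777778 = 55.6944 m/s
R = v₀² × sin(2θ) / g = 55.6944² × sin(2 × 25°) / 9.8 = 3101.87 × 0.766044 / 9.8 = 242.466 m
R = 242.466 m / 1000.0 = 0.2425 km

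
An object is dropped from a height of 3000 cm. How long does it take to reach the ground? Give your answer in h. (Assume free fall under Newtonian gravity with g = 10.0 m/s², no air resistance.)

h = 3000 cm × 0.01 = 30.0 m
t = √(2h/g) = √(2 × 30.0 / 10.0) = 2.44949 s
t = 2.44949 s / 3600.0 = 0.0006804 h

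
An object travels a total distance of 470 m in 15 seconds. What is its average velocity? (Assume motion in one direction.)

v_avg = Δd / Δt = 470 / 15 = 31.33 m/s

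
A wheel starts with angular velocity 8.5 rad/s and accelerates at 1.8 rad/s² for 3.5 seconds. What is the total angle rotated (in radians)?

θ = ω₀t + ½αt² = 8.5×3.5 + ½×1.8×3.5² = 40.77 rad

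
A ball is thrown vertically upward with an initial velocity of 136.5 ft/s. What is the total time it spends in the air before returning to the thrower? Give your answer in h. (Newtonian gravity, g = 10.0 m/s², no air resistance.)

v₀ = 136.5 ft/s × 0.3048 = 41.6052 m/s
t_total = 2 × v₀ / g = 2 × 41.6052 / 10.0 = 8.32104 s
t_total = 8.32104 s / 3600.0 = 0.002311 h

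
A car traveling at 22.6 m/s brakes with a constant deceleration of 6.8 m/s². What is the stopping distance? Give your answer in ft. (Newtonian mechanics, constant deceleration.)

d = v₀² / (2a) = 22.6² / (2 × 6.8) = 510.76 / 13.6 = 37.5559 m
d = 37.5559 m / 0.3048 = 123.2 ft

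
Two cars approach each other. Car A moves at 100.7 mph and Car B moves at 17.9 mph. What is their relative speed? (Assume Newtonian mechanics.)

v_rel = v_A + v_B = 100.7 + 17.9 = 118.6 mph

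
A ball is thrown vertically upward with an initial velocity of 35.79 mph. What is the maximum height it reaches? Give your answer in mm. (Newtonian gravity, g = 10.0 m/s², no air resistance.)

v₀ = 35.79 mph × 0.44704 = 15.9996 m/s
h_max = v₀² / (2g) = 15.9996² / (2 × 10.0) = 255.987 / 20.0 = 12.7994 m
h_max = 12.7994 m / 0.001 = 12800 mm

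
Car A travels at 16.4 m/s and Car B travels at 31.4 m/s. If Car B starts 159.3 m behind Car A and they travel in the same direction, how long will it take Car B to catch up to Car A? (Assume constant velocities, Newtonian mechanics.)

Relative speed: v_rel = 31.4 - 16.4 = 15.0 m/s
Time to catch: t = d₀/v_rel = 159.3/15.0 = 10.62 s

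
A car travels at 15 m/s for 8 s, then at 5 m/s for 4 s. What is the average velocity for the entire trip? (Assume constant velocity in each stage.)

d₁ = v₁t₁ = 15 × 8 = 120 m
d₂ = v₂t₂ = 5 × 4 = 20 m
d_total = 140 m, t_total = 12 s
v_avg = d_total/t_total = 140/12 = 11.67 m/s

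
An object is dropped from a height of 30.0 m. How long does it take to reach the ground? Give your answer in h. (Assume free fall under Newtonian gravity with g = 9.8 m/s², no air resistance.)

t = √(2h/g) = √(2 × 30.0 / 9.8) = 2.47436 s
t = 2.47436 s / 3600.0 = 0.0006873 h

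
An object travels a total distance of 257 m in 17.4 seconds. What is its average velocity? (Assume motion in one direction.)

v_avg = Δd / Δt = 257 / 17.4 = 14.77 m/s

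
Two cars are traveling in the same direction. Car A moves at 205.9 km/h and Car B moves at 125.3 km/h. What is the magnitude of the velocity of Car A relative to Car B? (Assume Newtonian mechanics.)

v_rel = |v_A - v_B| = |205.9 - 125.3| = 80.6 km/h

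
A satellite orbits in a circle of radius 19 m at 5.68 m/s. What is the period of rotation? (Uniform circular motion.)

T = 2πr/v = 2π×19/5.68 = 21.02 s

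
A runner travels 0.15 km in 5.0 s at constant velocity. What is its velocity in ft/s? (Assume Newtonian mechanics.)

d = 0.15 km × 1000.0 = 150.0 m
v = d / t = 150.0 / 5.0 = 30.0 m/s
v = 30.0 m/s / 0.3048 = 98.43 ft/s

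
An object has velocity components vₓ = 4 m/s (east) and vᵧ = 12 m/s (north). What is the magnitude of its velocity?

|v| = √(vₓ² + vᵧ²) = √(4² + 12²) = √(160) = 12.65 m/s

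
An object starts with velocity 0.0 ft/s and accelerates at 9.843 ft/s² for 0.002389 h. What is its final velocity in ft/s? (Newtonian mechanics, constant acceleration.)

v₀ = 0.0 ft/s × 0.3048 = 0.0 m/s
a = 9.843 ft/s² × 0.3048 = 3.00015 m/s²
t = 0.002389 h × 3600.0 = 8.6004 s
v = v₀ + a × t = 0.0 + 3.00015 × 8.6004 = 25.8025 m/s
v = 25.8025 m/s / 0.3048 = 84.65 ft/s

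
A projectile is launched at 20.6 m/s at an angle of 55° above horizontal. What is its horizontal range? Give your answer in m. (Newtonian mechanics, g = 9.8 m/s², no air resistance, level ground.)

R = v₀² × sin(2θ) / g = 20.6² × sin(2 × 55°) / 9.8 = 424.36 × 0.939693 / 9.8 = 40.69 m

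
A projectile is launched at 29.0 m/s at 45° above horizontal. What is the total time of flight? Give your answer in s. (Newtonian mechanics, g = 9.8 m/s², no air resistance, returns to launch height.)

T = 2 × v₀ × sin(θ) / g = 2 × 29.0 × sin(45°) / 9.8 = 2 × 29.0 × 0.707107 / 9.8 = 4.185 s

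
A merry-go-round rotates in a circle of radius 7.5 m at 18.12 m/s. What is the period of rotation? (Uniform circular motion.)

T = 2πr/v = 2π×7.5/18.12 = 2.6 s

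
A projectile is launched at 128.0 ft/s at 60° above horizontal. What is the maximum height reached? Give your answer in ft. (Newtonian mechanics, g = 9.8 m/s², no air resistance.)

v₀ = 128.0 ft/s × 0.3048 = 39.0144 m/s
H = v₀² × sin²(θ) / (2g) = 39.0144² × sin(60°)² / (2 × 9.8) = 1522.12 × 0.75 / 19.6 = 58.2444 m
H = 58.2444 m / 0.3048 = 191.1 ft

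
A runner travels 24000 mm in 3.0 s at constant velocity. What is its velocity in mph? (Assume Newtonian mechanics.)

d = 24000 mm × 0.001 = 24.0 m
v = d / t = 24.0 / 3.0 = 8.0 m/s
v = 8.0 m/s / 0.44704 = 17.9 mph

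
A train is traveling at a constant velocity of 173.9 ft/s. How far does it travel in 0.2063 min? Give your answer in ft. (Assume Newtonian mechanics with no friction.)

v = 173.9 ft/s × 0.3048 = 53.0047 m/s
t = 0.2063 min × 60.0 = 12.378 s
d = v × t = 53.0047 × 12.378 = 656.092 m
d = 656.092 m / 0.3048 = 2153 ft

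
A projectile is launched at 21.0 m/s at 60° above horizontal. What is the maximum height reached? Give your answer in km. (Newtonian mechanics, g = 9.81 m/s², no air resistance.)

H = v₀² × sin²(θ) / (2g) = 21.0² × sin(60°)² / (2 × 9.81) = 441.0 × 0.75 / 19.62 = 16.8578 m
H = 16.8578 m / 1000.0 = 0.01686 km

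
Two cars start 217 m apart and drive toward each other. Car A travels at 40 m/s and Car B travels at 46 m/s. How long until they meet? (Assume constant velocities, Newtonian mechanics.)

Combined speed: v_combined = 40 + 46 = 86 m/s
Time to meet: t = d/v_combined = 217/86 = 2.52 s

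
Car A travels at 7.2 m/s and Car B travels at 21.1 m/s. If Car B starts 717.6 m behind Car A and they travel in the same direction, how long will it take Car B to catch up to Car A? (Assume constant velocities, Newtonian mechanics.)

Relative speed: v_rel = 21.1 - 7.2 = 13.9 m/s
Time to catch: t = d₀/v_rel = 717.6/13.9 = 51.63 s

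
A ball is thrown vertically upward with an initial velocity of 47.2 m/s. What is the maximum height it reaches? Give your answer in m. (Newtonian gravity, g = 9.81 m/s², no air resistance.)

h_max = v₀² / (2g) = 47.2² / (2 × 9.81) = 2227.84 / 19.62 = 113.5 m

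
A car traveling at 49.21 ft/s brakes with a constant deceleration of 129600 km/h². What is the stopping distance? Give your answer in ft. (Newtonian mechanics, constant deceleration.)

v₀ = 49.21 ft/s × 0.3048 = 14.9992 m/s
a = 129600 km/h² × 7.716049382716049e-05 = 10.0 m/s²
d = v₀² / (2a) = 14.9992² / (2 × 10.0) = 224.976 / 20.0 = 11.2488 m
d = 11.2488 m / 0.3048 = 36.91 ft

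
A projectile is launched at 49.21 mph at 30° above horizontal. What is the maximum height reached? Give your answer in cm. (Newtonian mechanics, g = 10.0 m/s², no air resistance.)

v₀ = 49.21 mph × 0.44704 = 21.9988 m/s
H = v₀² × sin²(θ) / (2g) = 21.9988² × sin(30°)² / (2 × 10.0) = 483.947 × 0.25 / 20.0 = 6.04934 m
H = 6.04934 m / 0.01 = 604.9 cm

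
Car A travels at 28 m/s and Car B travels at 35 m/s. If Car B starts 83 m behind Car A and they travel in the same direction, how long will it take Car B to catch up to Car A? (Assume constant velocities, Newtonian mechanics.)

Relative speed: v_rel = 35 - 28 = 7 m/s
Time to catch: t = d₀/v_rel = 83/7 = 11.86 s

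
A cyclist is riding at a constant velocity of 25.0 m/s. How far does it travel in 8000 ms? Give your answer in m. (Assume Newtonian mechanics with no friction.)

t = 8000 ms × 0.001 = 8.0 s
d = v × t = 25.0 × 8.0 = 200.0 m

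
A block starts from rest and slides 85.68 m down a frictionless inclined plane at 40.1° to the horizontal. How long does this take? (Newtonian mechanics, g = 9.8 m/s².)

a = g sin(θ) = 9.8 × sin(40.1°) = 6.3124 m/s²
t = √(2d/a) = √(2 × 85.68 / 6.3124) = 5.21 s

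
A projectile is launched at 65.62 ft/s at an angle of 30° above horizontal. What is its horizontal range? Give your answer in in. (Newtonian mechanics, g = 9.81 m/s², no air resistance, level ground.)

v₀ = 65.62 ft/s × 0.3048 = 20.001 m/s
R = v₀² × sin(2θ) / g = 20.001² × sin(2 × 30°) / 9.81 = 400.04 × 0.866025 / 9.81 = 35.3155 m
R = 35.3155 m / 0.0254 = 1390 in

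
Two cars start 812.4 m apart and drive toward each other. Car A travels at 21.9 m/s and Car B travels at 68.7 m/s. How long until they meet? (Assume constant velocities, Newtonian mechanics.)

Combined speed: v_combined = 21.9 + 68.7 = 90.6 m/s
Time to meet: t = d/v_combined = 812.4/90.6 = 8.97 s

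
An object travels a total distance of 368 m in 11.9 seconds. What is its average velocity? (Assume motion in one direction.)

v_avg = Δd / Δt = 368 / 11.9 = 30.92 m/s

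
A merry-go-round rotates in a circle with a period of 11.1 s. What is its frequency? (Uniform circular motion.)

f = 1/T = 1/11.1 = 0.0901 Hz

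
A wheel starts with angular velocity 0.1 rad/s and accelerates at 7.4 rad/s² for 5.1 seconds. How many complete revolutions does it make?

θ = ω₀t + ½αt² = 0.1×5.1 + ½×7.4×5.1² = 96.747 rad
Total revolutions = θ/(2π) = 96.747/(2π) = 15.4
Complete revolutions = ⌊15.4⌋ = 15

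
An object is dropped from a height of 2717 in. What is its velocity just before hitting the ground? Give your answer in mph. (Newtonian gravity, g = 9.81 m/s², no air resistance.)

h = 2717 in × 0.0254 = 69.0118 m
v = √(2gh) = √(2 × 9.81 × 69.0118) = 36.7969 m/s
v = 36.7969 m/s / 0.44704 = 82.31 mph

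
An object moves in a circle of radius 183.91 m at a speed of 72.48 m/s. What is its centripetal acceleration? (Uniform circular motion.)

a_c = v²/r = 72.48²/183.91 = 5253.3504/183.91 = 28.56 m/s²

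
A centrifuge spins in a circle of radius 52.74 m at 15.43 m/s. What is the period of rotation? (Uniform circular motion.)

T = 2πr/v = 2π×52.74/15.43 = 21.48 s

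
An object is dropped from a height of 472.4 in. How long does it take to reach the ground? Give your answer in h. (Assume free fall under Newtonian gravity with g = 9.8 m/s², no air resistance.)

h = 472.4 in × 0.0254 = 11.999 m
t = √(2h/g) = √(2 × 11.999 / 9.8) = 1.56486 s
t = 1.56486 s / 3600.0 = 0.0004347 h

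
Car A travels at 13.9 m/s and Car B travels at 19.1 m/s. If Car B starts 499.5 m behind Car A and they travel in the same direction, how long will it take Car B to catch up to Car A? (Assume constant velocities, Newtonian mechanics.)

Relative speed: v_rel = 19.1 - 13.9 = 5.2 m/s
Time to catch: t = d₀/v_rel = 499.5/5.2 = 96.06 s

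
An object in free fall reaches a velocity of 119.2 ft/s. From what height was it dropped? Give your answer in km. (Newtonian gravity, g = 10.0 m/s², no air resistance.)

v = 119.2 ft/s × 0.3048 = 36.3322 m/s
h = v² / (2g) = 36.3322² / (2 × 10.0) = 66.0014 m
h = 66.0014 m / 1000.0 = 0.066 km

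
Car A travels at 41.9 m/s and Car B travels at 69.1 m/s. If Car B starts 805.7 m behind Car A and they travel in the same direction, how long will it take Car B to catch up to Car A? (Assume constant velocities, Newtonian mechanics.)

Relative speed: v_rel = 69.1 - 41.9 = 27.2 m/s
Time to catch: t = d₀/v_rel = 805.7/27.2 = 29.62 s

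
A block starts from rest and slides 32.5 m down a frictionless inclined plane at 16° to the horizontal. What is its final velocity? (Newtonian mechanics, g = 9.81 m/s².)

a = g sin(θ) = 9.81 × sin(16°) = 2.704 m/s²
v = √(2ad) = √(2 × 2.704 × 32.5) = 13.26 m/s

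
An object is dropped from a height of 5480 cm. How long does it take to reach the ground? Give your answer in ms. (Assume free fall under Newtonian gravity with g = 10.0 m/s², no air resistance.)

h = 5480 cm × 0.01 = 54.8 m
t = √(2h/g) = √(2 × 54.8 / 10.0) = 3.31059 s
t = 3.31059 s / 0.001 = 3311 ms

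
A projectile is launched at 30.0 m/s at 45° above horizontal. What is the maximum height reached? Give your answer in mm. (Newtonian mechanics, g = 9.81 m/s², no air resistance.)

H = v₀² × sin²(θ) / (2g) = 30.0² × sin(45°)² / (2 × 9.81) = 900.0 × 0.5 / 19.62 = 22.9358 m
H = 22.9358 m / 0.001 = 22940 mm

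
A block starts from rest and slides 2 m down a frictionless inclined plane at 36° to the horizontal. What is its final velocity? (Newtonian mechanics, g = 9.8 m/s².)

a = g sin(θ) = 9.8 × sin(36°) = 5.7603 m/s²
v = √(2ad) = √(2 × 5.7603 × 2) = 4.8 m/s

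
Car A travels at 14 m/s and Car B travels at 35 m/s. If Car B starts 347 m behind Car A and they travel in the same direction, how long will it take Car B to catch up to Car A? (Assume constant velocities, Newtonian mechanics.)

Relative speed: v_rel = 35 - 14 = 21 m/s
Time to catch: t = d₀/v_rel = 347/21 = 16.52 s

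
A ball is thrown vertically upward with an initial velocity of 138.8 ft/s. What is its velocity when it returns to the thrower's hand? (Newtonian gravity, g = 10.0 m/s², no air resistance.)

By conservation of energy (no air resistance), the ball returns to the throw height with the same speed as launch, but directed downward.
|v_ground| = v₀ = 138.8 ft/s
v_ground = 138.8 ft/s (downward)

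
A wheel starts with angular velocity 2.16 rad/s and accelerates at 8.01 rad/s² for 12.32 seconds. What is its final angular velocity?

ω = ω₀ + αt = 2.16 + 8.01 × 12.32 = 100.84 rad/s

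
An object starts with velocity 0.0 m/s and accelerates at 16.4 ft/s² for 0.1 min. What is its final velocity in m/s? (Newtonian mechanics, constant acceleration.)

a = 16.4 ft/s² × 0.3048 = 4.99872 m/s²
t = 0.1 min × 60.0 = 6.0 s
v = v₀ + a × t = 0.0 + 4.99872 × 6.0 = 29.99 m/s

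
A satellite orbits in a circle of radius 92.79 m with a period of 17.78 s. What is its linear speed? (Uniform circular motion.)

v = 2πr/T = 2π×92.79/17.78 = 32.79 m/s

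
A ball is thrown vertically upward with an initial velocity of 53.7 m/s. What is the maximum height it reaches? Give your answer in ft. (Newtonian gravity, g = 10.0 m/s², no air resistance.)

h_max = v₀² / (2g) = 53.7² / (2 × 10.0) = 2883.69 / 20.0 = 144.185 m
h_max = 144.185 m / 0.3048 = 473.0 ft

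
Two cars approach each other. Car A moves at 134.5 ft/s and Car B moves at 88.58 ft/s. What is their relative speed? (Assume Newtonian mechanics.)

v_rel = v_A + v_B = 134.5 + 88.58 = 223.08 ft/s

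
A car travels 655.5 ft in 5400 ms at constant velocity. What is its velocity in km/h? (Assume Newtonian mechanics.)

d = 655.5 ft × 0.3048 = 199.796 m
t = 5400 ms × 0.001 = 5.4 s
v = d / t = 199.796 / 5.4 = 36.9993 m/s
v = 36.9993 m/s / 0.2777777777777778 = 133.2 km/h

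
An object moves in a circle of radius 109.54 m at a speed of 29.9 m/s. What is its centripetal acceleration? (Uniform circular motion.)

a_c = v²/r = 29.9²/109.54 = 894.01/109.54 = 8.16 m/s²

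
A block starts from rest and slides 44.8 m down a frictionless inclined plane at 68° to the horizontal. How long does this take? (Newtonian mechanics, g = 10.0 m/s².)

a = g sin(θ) = 10.0 × sin(68°) = 9.2718 m/s²
t = √(2d/a) = √(2 × 44.8 / 9.2718) = 3.11 s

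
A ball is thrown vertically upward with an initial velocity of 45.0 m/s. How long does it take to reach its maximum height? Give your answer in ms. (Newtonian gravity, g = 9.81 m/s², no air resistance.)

t_up = v₀ / g = 45.0 / 9.81 = 4.58716 s
t_up = 4.58716 s / 0.001 = 4587 ms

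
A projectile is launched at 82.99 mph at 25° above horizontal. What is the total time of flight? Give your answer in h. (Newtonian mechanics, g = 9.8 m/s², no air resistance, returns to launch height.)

v₀ = 82.99 mph × 0.44704 = 37.0998 m/s
T = 2 × v₀ × sin(θ) / g = 2 × 37.0998 × sin(25°) / 9.8 = 2 × 37.0998 × 0.422618 / 9.8 = 3.1998 s
T = 3.1998 s / 3600.0 = 0.0008888 h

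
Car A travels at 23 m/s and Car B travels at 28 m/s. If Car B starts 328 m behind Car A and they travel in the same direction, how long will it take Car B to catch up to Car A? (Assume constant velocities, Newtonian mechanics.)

Relative speed: v_rel = 28 - 23 = 5 m/s
Time to catch: t = d₀/v_rel = 328/5 = 65.6 s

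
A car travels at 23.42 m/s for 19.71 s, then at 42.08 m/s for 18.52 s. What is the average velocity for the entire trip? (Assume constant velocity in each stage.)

d₁ = v₁t₁ = 23.42 × 19.71 = 461.6082 m
d₂ = v₂t₂ = 42.08 × 18.52 = 779.3216 m
d_total = 1240.9298 m, t_total = 38.23 s
v_avg = d_total/t_total = 1240.9298/38.23 = 32.46 m/s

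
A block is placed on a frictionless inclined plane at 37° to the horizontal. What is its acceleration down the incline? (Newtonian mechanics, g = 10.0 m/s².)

a = g sin(θ) = 10.0 × sin(37°) = 10.0 × 0.6018 = 6.02 m/s²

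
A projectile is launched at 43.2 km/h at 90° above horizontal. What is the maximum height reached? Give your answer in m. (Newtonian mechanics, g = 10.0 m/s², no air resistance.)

v₀ = 43.2 km/h × 0.2777777777777778 = 12.0 m/s
H = v₀² × sin²(θ) / (2g) = 12.0² × sin(90°)² / (2 × 10.0) = 144.0 × 1.0 / 20.0 = 7.2 m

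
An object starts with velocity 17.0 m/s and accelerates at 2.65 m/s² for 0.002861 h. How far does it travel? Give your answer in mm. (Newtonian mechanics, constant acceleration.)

t = 0.002861 h × 3600.0 = 10.2996 s
d = v₀ × t + ½ × a × t² = 17.0 × 10.2996 + 0.5 × 2.65 × 10.2996² = 315.652 m
d = 315.652 m / 0.001 = 315700 mm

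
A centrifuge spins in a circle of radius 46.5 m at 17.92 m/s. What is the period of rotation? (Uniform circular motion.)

T = 2πr/v = 2π×46.5/17.92 = 16.3 s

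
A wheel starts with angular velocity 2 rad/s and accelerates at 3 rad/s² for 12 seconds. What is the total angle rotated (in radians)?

θ = ω₀t + ½αt² = 2×12 + ½×3×12² = 240.0 rad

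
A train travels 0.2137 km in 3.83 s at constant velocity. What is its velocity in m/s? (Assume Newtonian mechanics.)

d = 0.2137 km × 1000.0 = 213.7 m
v = d / t = 213.7 / 3.83 = 55.8 m/s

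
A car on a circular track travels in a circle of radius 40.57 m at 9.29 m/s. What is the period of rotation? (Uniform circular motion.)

T = 2πr/v = 2π×40.57/9.29 = 27.44 s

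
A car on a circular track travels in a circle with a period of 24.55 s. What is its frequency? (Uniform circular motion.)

f = 1/T = 1/24.55 = 0.0407 Hz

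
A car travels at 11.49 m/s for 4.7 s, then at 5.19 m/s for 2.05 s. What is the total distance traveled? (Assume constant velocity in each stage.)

d₁ = v₁t₁ = 11.49 × 4.7 = 54.003 m
d₂ = v₂t₂ = 5.19 × 2.05 = 10.6395 m
d_total = 54.003 + 10.6395 = 64.64 m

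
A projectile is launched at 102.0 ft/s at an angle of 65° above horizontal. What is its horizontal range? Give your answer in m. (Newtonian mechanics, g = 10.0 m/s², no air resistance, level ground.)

v₀ = 102.0 ft/s × 0.3048 = 31.0896 m/s
R = v₀² × sin(2θ) / g = 31.0896² × sin(2 × 65°) / 10.0 = 966.563 × 0.766044 / 10.0 = 74.04 m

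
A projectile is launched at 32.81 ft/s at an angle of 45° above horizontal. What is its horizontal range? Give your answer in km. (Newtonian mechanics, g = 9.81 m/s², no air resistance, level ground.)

v₀ = 32.81 ft/s × 0.3048 = 10.0005 m/s
R = v₀² × sin(2θ) / g = 10.0005² × sin(2 × 45°) / 9.81 = 100.01 × 1.0 / 9.81 = 10.1947 m
R = 10.1947 m / 1000.0 = 0.01019 km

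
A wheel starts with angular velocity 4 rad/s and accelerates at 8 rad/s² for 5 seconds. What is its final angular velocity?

ω = ω₀ + αt = 4 + 8 × 5 = 44 rad/s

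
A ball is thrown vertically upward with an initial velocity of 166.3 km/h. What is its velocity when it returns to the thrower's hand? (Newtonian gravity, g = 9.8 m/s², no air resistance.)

By conservation of energy (no air resistance), the ball returns to the throw height with the same speed as launch, but directed downward.
|v_ground| = v₀ = 166.3 km/h
v_ground = 166.3 km/h (downward)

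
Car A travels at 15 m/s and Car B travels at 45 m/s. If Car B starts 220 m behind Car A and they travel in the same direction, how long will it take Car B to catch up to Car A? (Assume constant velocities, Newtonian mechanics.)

Relative speed: v_rel = 45 - 15 = 30 m/s
Time to catch: t = d₀/v_rel = 220/30 = 7.33 s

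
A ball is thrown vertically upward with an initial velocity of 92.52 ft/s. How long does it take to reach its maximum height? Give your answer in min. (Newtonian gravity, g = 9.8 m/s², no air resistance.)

v₀ = 92.52 ft/s × 0.3048 = 28.2001 m/s
t_up = v₀ / g = 28.2001 / 9.8 = 2.87756 s
t_up = 2.87756 s / 60.0 = 0.04796 min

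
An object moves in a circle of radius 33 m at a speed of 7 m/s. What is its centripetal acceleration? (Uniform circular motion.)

a_c = v²/r = 7²/33 = 49/33 = 1.48 m/s²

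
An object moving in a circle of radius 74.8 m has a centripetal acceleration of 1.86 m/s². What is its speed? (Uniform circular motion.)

v = √(a_c × r) = √(1.86 × 74.8) = 11.8 m/s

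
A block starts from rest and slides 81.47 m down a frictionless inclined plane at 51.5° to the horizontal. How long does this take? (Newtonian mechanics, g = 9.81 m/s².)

a = g sin(θ) = 9.81 × sin(51.5°) = 7.6774 m/s²
t = √(2d/a) = √(2 × 81.47 / 7.6774) = 4.61 s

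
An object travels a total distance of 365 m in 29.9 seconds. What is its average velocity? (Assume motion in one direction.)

v_avg = Δd / Δt = 365 / 29.9 = 12.21 m/s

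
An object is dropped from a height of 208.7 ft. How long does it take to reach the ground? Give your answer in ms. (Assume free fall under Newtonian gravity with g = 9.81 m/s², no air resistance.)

h = 208.7 ft × 0.3048 = 63.6118 m
t = √(2h/g) = √(2 × 63.6118 / 9.81) = 3.60122 s
t = 3.60122 s / 0.001 = 3601 ms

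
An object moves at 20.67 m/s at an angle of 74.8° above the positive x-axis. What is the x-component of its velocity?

vₓ = v cos(θ) = 20.67 × cos(74.8°) = 5.42 m/s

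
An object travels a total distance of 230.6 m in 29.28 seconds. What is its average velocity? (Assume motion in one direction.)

v_avg = Δd / Δt = 230.6 / 29.28 = 7.88 m/s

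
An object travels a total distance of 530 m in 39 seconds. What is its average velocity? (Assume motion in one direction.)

v_avg = Δd / Δt = 530 / 39 = 13.59 m/s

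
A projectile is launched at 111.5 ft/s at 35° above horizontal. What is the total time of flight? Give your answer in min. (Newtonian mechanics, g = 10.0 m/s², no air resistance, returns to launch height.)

v₀ = 111.5 ft/s × 0.3048 = 33.9852 m/s
T = 2 × v₀ × sin(θ) / g = 2 × 33.9852 × sin(35°) / 10.0 = 2 × 33.9852 × 0.573576 / 10.0 = 3.89862 s
T = 3.89862 s / 60.0 = 0.06498 min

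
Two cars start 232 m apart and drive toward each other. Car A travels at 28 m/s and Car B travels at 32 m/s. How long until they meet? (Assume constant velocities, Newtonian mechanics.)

Combined speed: v_combined = 28 + 32 = 60 m/s
Time to meet: t = d/v_combined = 232/60 = 3.87 s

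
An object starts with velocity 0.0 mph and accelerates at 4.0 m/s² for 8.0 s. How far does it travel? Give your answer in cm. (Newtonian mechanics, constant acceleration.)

v₀ = 0.0 mph × 0.44704 = 0.0 m/s
d = v₀ × t + ½ × a × t² = 0.0 × 8.0 + 0.5 × 4.0 × 8.0² = 128.0 m
d = 128.0 m / 0.01 = 12800 cm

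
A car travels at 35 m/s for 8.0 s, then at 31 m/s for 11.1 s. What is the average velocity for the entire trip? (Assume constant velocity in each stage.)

d₁ = v₁t₁ = 35 × 8.0 = 280.0 m
d₂ = v₂t₂ = 31 × 11.1 = 344.1 m
d_total = 624.1 m, t_total = 19.1 s
v_avg = d_total/t_total = 624.1/19.1 = 32.68 m/s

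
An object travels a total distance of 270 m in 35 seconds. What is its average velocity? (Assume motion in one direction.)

v_avg = Δd / Δt = 270 / 35 = 7.71 m/s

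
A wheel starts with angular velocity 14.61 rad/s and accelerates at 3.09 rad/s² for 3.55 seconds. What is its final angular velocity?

ω = ω₀ + αt = 14.61 + 3.09 × 3.55 = 25.58 rad/s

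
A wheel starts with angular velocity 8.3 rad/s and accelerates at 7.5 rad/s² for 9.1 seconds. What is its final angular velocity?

ω = ω₀ + αt = 8.3 + 7.5 × 9.1 = 76.55 rad/s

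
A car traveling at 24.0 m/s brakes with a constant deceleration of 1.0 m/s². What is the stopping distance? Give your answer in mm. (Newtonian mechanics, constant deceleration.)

d = v₀² / (2a) = 24.0² / (2 × 1.0) = 576.0 / 2.0 = 288.0 m
d = 288.0 m / 0.001 = 288000 mm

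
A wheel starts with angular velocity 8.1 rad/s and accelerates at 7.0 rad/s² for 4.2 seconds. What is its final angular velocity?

ω = ω₀ + αt = 8.1 + 7.0 × 4.2 = 37.5 rad/s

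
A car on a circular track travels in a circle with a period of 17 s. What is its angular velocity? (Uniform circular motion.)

ω = 2π/T = 2π/17 = 0.3696 rad/s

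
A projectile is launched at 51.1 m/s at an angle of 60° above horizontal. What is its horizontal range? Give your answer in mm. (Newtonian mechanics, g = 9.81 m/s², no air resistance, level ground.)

R = v₀² × sin(2θ) / g = 51.1² × sin(2 × 60°) / 9.81 = 2611.21 × 0.866025 / 9.81 = 230.517 m
R = 230.517 m / 0.001 = 230500 mm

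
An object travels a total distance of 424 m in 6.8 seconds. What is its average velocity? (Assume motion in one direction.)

v_avg = Δd / Δt = 424 / 6.8 = 62.35 m/s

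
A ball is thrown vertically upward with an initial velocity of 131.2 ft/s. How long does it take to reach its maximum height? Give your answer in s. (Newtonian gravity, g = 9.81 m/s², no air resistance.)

v₀ = 131.2 ft/s × 0.3048 = 39.9898 m/s
t_up = v₀ / g = 39.9898 / 9.81 = 4.076 s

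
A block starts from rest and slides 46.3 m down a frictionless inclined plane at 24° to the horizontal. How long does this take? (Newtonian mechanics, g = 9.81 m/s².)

a = g sin(θ) = 9.81 × sin(24°) = 3.9901 m/s²
t = √(2d/a) = √(2 × 46.3 / 3.9901) = 4.82 s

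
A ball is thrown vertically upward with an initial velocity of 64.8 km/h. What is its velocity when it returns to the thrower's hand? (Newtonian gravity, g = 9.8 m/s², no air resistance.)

By conservation of energy (no air resistance), the ball returns to the throw height with the same speed as launch, but directed downward.
|v_ground| = v₀ = 64.8 km/h
v_ground = 64.8 km/h (downward)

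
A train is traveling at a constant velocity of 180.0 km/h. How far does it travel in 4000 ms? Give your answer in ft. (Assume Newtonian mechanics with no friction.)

v = 180.0 km/h × 0.2777777777777778 = 50.0 m/s
t = 4000 ms × 0.001 = 4.0 s
d = v × t = 50.0 × 4.0 = 200.0 m
d = 200.0 m / 0.3048 = 656.2 ft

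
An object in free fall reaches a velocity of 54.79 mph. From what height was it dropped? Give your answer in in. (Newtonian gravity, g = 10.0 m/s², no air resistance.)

v = 54.79 mph × 0.44704 = 24.4933 m/s
h = v² / (2g) = 24.4933² / (2 × 10.0) = 29.9961 m
h = 29.9961 m / 0.0254 = 1181 in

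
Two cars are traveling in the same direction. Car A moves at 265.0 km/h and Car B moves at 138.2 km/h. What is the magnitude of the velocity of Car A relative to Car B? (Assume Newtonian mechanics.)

v_rel = |v_A - v_B| = |265.0 - 138.2| = 126.8 km/h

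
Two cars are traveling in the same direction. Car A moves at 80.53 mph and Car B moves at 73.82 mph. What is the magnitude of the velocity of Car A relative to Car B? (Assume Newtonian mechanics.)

v_rel = |v_A - v_B| = |80.53 - 73.82| = 6.71 mph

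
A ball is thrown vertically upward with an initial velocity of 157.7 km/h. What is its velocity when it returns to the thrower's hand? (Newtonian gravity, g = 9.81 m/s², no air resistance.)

By conservation of energy (no air resistance), the ball returns to the throw height with the same speed as launch, but directed downward.
|v_ground| = v₀ = 157.7 km/h
v_ground = 157.7 km/h (downward)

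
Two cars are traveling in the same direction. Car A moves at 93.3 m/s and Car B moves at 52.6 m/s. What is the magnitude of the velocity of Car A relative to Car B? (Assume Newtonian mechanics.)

v_rel = |v_A - v_B| = |93.3 - 52.6| = 40.7 m/s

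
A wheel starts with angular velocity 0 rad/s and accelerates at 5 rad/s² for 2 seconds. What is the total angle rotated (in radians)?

θ = ω₀t + ½αt² = 0×2 + ½×5×2² = 10.0 rad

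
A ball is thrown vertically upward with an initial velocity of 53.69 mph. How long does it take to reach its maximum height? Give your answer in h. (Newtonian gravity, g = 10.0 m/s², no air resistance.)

v₀ = 53.69 mph × 0.44704 = 24.0016 m/s
t_up = v₀ / g = 24.0016 / 10.0 = 2.40016 s
t_up = 2.40016 s / 3600.0 = 0.0006667 h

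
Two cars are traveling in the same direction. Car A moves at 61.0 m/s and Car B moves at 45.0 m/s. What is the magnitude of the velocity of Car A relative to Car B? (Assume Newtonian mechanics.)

v_rel = |v_A - v_B| = |61.0 - 45.0| = 16.0 m/s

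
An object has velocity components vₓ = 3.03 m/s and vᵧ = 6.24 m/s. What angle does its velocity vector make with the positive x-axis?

θ = arctan(vᵧ/vₓ) = arctan(6.24/3.03) = 64.1°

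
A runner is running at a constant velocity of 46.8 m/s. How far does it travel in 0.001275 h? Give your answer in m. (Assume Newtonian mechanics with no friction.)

t = 0.001275 h × 3600.0 = 4.59 s
d = v × t = 46.8 × 4.59 = 214.8 m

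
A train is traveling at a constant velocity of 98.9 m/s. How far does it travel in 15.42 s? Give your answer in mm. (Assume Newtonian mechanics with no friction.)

d = v × t = 98.9 × 15.42 = 1525.04 m
d = 1525.04 m / 0.001 = 1525000 mm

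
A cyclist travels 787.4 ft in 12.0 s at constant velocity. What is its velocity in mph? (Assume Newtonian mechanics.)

d = 787.4 ft × 0.3048 = 240.0 m
v = d / t = 240.0 / 12.0 = 20.0 m/s
v = 20.0 m/s / 0.44704 = 44.74 mph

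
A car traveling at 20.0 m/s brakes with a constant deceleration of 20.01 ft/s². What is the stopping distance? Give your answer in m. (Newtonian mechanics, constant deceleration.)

a = 20.01 ft/s² × 0.3048 = 6.09905 m/s²
d = v₀² / (2a) = 20.0² / (2 × 6.09905) = 400.0 / 12.1981 = 32.79 m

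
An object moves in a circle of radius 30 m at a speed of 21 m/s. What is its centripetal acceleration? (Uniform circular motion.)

a_c = v²/r = 21²/30 = 441/30 = 14.7 m/s²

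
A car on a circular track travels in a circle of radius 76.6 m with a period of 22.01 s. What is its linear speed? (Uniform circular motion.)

v = 2πr/T = 2π×76.6/22.01 = 21.87 m/s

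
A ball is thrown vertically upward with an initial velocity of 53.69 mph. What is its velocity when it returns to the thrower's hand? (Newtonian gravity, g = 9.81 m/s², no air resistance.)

By conservation of energy (no air resistance), the ball returns to the throw height with the same speed as launch, but directed downward.
|v_ground| = v₀ = 53.69 mph
v_ground = 53.69 mph (downward)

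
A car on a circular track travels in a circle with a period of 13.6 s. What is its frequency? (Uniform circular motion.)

f = 1/T = 1/13.6 = 0.0735 Hz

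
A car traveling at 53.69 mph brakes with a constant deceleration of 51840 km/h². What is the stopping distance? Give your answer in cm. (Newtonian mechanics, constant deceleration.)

v₀ = 53.69 mph × 0.44704 = 24.0016 m/s
a = 51840 km/h² × 7.716049382716049e-05 = 4.0 m/s²
d = v₀² / (2a) = 24.0016² / (2 × 4.0) = 576.077 / 8.0 = 72.0096 m
d = 72.0096 m / 0.01 = 7201 cm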